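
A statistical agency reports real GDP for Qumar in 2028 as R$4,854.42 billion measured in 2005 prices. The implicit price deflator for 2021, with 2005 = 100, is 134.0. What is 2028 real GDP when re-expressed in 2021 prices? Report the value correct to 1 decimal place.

Real GDP in 2021 prices = Real GDP in 2005 prices × (P_2021/P_2005) = 4854.42 × 1.340 = 6504.92.

R$6,504.9 billion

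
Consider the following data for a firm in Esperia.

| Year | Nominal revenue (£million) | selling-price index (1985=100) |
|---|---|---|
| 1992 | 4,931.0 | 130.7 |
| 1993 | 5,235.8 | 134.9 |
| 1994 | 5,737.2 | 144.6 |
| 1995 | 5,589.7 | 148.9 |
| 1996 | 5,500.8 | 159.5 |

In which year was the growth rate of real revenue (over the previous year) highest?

1993: real = 5235.8/1.349 = 3881.25; growth vs 1992 (3772.76) = 2.88%.
1994: real = 5737.2/1.446 = 3967.63; growth vs 1993 (3881.25) = 2.23%.
1995: real = 5589.7/1.489 = 3754.00; growth vs 1994 (3967.63) = -5.38%.
1996: real = 5500.8/1.595 = 3448.78; growth vs 1995 (3754.00) = -8.13%.

1993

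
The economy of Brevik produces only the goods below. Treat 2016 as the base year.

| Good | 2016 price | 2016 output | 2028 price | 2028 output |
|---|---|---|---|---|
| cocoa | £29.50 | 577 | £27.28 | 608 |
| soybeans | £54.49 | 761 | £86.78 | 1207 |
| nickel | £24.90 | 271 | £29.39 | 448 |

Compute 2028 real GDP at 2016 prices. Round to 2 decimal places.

£94860.63

Real GDP 2028 = Σ (p_2016 × q_2028) = 29.50·608 + 54.49·1207 + 24.90·448 = 94860.63.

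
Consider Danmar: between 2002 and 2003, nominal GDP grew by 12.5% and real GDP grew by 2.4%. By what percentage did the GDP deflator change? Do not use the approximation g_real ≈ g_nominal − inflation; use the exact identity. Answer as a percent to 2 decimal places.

9.86%

(1 + g_nom) = (1 + g_real)(1 + π), so π = 1.1250 / 1.0240 − 1 = 0.09863.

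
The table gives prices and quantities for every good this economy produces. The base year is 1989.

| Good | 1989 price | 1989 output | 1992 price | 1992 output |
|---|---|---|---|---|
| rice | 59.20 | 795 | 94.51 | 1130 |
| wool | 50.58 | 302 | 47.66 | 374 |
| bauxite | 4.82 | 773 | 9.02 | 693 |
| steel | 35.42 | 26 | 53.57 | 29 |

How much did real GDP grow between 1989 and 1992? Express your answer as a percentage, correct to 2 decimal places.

34.63%

Real GDP 1989 = Nominal GDP 1989 = 59.20·795 + 50.58·302 + 4.82·773 + 35.42·26 = 66985.94.
Real GDP 1992 (at 1989 prices) = 59.20·1130 + 50.58·374 + 4.82·693 + 35.42·29 = 90180.36.
Real growth = 90180.36/66985.94 − 1 = 0.3463.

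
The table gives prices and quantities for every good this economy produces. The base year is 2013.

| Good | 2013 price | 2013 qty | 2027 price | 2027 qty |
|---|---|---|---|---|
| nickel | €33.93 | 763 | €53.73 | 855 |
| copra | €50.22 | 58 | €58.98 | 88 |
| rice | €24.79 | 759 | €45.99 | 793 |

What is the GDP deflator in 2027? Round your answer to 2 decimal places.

Nominal GDP 2027 = 53.73·855 + 58.98·88 + 45.99·793 = 87599.46.
Real GDP 2027 (at 2013 prices) = 33.93·855 + 50.22·88 + 24.79·793 = 53087.98.
Deflator = Nominal/Real × 100 = 87599.46/53087.98 × 100 = 165.008.

165.01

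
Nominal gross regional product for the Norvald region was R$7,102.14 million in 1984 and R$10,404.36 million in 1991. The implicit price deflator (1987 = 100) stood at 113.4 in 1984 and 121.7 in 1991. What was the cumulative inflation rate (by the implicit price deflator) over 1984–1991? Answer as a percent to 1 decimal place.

Price-level change = 121.7 / 113.4 − 1 = 0.0732.

7.3%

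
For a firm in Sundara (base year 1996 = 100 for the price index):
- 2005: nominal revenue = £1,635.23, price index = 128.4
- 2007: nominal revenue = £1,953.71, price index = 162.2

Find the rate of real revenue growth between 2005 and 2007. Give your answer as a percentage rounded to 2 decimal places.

-5.42%

Real revenue 2005 = 1635.23 / 1.284 = 1273.54.
Real revenue 2007 = 1953.71 / 1.622 = 1204.51.
Real growth = 1204.51 / 1273.54 − 1 = -0.0542.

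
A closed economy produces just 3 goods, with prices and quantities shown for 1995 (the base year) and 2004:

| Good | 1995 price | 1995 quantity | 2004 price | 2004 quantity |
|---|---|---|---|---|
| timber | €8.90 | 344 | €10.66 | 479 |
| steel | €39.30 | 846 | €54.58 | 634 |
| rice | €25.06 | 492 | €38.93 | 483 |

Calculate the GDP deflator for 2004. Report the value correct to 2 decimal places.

Nominal GDP 2004 = 10.66·479 + 54.58·634 + 38.93·483 = 58513.05.
Real GDP 2004 (at 1995 prices) = 8.90·479 + 39.30·634 + 25.06·483 = 41283.28.
Deflator = Nominal/Real × 100 = 58513.05/41283.28 × 100 = 141.735.

141.74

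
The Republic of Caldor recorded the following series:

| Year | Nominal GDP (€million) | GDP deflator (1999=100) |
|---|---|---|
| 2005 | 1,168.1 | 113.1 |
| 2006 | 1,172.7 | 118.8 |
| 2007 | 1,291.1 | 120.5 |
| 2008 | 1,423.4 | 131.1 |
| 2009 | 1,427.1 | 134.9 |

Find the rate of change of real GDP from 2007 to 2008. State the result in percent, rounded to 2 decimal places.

Real GDP 2007 = 1291.1/1.205 = 1071.45.
Real GDP 2008 = 1423.4/1.311 = 1085.74.
Change = 1085.74/1071.45 − 1 = 0.0133.

1.33%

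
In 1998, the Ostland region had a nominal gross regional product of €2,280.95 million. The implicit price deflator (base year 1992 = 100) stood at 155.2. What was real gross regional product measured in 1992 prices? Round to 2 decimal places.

Real gross regional product = Nominal / (implicit price deflator/100) = 2280.95 / 1.552 = 1469.68.

€1,469.68 million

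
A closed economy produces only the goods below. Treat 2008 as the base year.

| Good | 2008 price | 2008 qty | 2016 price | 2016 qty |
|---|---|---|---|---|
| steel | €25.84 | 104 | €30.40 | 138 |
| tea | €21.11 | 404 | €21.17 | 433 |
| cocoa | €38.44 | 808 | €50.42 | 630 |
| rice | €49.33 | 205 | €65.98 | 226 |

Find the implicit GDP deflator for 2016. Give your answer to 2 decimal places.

124.89

Nominal GDP 2016 = 30.40·138 + 21.17·433 + 50.42·630 + 65.98·226 = 60037.89.
Real GDP 2016 (at 2008 prices) = 25.84·138 + 21.11·433 + 38.44·630 + 49.33·226 = 48072.33.
Deflator = Nominal/Real × 100 = 60037.89/48072.33 × 100 = 124.891.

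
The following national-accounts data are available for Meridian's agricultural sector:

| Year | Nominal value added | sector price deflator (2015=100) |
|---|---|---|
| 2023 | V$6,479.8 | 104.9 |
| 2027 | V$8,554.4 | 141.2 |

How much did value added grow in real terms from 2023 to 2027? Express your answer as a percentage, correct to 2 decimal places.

-1.92%

Real value added 2023 = 6479.8 / 1.049 = 6177.12.
Real value added 2027 = 8554.4 / 1.412 = 6058.36.
Real growth = 6058.36 / 6177.12 − 1 = -0.0192.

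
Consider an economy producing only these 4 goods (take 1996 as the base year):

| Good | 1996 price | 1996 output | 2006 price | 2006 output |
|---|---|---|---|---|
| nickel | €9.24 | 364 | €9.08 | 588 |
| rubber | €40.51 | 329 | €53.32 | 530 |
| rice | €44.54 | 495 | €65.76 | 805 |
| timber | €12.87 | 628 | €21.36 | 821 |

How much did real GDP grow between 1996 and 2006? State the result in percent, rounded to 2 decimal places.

Real GDP 1996 = Nominal GDP 1996 = 9.24·364 + 40.51·329 + 44.54·495 + 12.87·628 = 46820.81.
Real GDP 2006 (at 1996 prices) = 9.24·588 + 40.51·530 + 44.54·805 + 12.87·821 = 73324.39.
Real growth = 73324.39/46820.81 − 1 = 0.5661.

56.61%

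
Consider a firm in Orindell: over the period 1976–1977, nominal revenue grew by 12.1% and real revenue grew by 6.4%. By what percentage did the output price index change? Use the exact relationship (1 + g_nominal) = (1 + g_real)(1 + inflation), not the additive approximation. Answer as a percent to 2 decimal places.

5.36%

(1 + g_nom) = (1 + g_real)(1 + π), so π = 1.1210 / 1.0640 − 1 = 0.05357.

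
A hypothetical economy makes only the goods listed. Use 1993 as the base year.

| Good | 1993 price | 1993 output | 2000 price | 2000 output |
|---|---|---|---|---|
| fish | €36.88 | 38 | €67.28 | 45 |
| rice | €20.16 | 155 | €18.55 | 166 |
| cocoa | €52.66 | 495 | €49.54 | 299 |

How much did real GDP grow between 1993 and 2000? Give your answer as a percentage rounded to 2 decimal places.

Real GDP 1993 = Nominal GDP 1993 = 36.88·38 + 20.16·155 + 52.66·495 = 30592.94.
Real GDP 2000 (at 1993 prices) = 36.88·45 + 20.16·166 + 52.66·299 = 20751.50.
Real growth = 20751.50/30592.94 − 1 = -0.3217.

-32.17%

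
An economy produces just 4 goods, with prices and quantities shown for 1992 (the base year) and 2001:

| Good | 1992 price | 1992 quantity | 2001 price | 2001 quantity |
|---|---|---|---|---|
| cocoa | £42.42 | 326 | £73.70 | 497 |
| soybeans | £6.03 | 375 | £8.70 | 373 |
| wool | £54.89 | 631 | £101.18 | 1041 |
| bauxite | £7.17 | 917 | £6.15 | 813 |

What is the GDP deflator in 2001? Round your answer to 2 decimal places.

Nominal GDP 2001 = 73.70·497 + 8.70·373 + 101.18·1041 + 6.15·813 = 150202.33.
Real GDP 2001 (at 1992 prices) = 42.42·497 + 6.03·373 + 54.89·1041 + 7.17·813 = 86301.63.
Deflator = Nominal/Real × 100 = 150202.33/86301.63 × 100 = 174.043.

174.04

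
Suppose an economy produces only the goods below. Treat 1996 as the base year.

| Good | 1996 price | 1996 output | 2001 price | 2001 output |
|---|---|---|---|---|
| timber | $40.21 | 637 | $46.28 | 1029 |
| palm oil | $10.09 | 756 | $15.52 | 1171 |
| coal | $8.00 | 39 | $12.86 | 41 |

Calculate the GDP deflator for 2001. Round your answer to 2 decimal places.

123.92

Nominal GDP 2001 = 46.28·1029 + 15.52·1171 + 12.86·41 = 66323.30.
Real GDP 2001 (at 1996 prices) = 40.21·1029 + 10.09·1171 + 8.00·41 = 53519.48.
Deflator = Nominal/Real × 100 = 66323.30/53519.48 × 100 = 123.924.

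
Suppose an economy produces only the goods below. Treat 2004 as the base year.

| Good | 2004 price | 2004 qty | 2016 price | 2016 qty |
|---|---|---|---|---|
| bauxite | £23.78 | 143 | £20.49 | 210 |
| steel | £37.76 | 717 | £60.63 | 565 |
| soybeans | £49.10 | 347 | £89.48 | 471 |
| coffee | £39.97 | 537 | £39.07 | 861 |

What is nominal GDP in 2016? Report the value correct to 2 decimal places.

Nominal GDP 2016 = Σ (p_2016 × q_2016) = 20.49·210 + 60.63·565 + 89.48·471 + 39.07·861 = 114343.20.

£114343.20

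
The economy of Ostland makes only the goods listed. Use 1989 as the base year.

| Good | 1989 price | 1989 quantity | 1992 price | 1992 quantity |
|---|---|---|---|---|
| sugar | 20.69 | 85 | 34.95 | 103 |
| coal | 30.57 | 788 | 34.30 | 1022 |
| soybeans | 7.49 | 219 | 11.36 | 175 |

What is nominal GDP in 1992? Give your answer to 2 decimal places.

Nominal GDP 1992 = Σ (p_1992 × q_1992) = 34.95·103 + 34.30·1022 + 11.36·175 = 40642.45.

40642.45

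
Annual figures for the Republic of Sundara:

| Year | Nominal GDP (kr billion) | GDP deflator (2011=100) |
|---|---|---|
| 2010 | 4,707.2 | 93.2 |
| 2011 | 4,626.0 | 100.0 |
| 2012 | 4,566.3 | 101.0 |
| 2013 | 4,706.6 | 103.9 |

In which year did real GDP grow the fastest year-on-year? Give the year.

2011: real = 4626.0/1.000 = 4626.00; growth vs 2010 (5050.64) = -8.41%.
2012: real = 4566.3/1.010 = 4521.09; growth vs 2011 (4626.00) = -2.27%.
2013: real = 4706.6/1.039 = 4529.93; growth vs 2012 (4521.09) = 0.20%.

2013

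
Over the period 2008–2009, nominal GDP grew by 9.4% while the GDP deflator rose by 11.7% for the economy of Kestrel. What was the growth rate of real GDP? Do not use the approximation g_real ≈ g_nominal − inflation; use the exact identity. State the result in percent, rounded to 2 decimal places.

-2.06%

(1 + g_nom) = (1 + g_real)(1 + π), so g_real = 1.0940 / 1.1170 − 1 = -0.02059.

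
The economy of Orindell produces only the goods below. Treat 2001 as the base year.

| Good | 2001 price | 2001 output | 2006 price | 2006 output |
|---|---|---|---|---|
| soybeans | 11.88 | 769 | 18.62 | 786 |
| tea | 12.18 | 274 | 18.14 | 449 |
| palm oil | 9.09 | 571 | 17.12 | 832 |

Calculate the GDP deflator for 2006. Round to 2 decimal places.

Nominal GDP 2006 = 18.62·786 + 18.14·449 + 17.12·832 = 37024.02.
Real GDP 2006 (at 2001 prices) = 11.88·786 + 12.18·449 + 9.09·832 = 22369.38.
Deflator = Nominal/Real × 100 = 37024.02/22369.38 × 100 = 165.512.

165.51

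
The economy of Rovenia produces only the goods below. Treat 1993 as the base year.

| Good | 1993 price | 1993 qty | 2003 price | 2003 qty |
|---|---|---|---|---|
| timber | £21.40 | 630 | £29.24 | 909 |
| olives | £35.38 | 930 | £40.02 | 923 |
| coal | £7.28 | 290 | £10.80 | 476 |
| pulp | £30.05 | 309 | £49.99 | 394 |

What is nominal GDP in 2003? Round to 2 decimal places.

£88354.48

Nominal GDP 2003 = Σ (p_2003 × q_2003) = 29.24·909 + 40.02·923 + 10.80·476 + 49.99·394 = 88354.48.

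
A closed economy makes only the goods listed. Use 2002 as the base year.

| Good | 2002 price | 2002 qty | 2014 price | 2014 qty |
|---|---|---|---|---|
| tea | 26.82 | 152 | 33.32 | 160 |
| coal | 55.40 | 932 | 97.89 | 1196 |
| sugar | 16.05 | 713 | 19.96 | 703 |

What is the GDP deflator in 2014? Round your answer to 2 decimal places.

166.73

Nominal GDP 2014 = 33.32·160 + 97.89·1196 + 19.96·703 = 136439.52.
Real GDP 2014 (at 2002 prices) = 26.82·160 + 55.40·1196 + 16.05·703 = 81832.75.
Deflator = Nominal/Real × 100 = 136439.52/81832.75 × 100 = 166.730.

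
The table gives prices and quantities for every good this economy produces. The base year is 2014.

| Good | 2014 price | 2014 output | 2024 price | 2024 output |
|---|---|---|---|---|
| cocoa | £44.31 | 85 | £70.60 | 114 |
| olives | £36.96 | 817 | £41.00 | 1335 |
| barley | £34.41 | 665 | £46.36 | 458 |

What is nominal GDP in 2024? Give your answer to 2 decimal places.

£84016.28

Nominal GDP 2024 = Σ (p_2024 × q_2024) = 70.60·114 + 41.00·1335 + 46.36·458 = 84016.28.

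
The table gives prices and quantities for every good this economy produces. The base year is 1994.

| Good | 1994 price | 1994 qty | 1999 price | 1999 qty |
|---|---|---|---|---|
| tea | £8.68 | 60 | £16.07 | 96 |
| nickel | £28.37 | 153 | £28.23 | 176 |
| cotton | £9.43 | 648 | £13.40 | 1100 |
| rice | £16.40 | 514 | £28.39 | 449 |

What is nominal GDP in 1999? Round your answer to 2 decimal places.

Nominal GDP 1999 = Σ (p_1999 × q_1999) = 16.07·96 + 28.23·176 + 13.40·1100 + 28.39·449 = 33998.31.

£33998.31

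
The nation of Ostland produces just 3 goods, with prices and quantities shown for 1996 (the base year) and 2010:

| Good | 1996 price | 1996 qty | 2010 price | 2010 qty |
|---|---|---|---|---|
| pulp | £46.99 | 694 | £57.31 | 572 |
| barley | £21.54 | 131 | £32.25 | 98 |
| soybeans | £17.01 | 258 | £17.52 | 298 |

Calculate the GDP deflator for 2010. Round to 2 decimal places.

Nominal GDP 2010 = 57.31·572 + 32.25·98 + 17.52·298 = 41162.78.
Real GDP 2010 (at 1996 prices) = 46.99·572 + 21.54·98 + 17.01·298 = 34058.18.
Deflator = Nominal/Real × 100 = 41162.78/34058.18 × 100 = 120.860.

120.86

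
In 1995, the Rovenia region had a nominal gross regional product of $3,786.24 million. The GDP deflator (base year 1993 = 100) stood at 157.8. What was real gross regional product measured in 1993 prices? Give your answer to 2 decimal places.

$2,399.39 million

Real gross regional product = Nominal / (GDP deflator/100) = 3786.24 / 1.578 = 2399.39.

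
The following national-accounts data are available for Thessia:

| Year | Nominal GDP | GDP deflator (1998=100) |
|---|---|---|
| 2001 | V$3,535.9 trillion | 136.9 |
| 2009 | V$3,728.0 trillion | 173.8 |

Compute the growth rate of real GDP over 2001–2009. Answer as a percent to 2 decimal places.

-16.95%

Deflate each year: 2001 → 3535.9/1.369 = 2582.83; 2009 → 3728.0/1.738 = 2144.99.
So real GDP changed by 2144.99/2582.83 − 1 = -0.1695, i.e. -16.95%.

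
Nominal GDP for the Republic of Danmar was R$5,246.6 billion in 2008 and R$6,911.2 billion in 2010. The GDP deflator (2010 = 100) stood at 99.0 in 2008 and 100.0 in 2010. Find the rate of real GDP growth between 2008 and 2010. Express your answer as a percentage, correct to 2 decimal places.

Deflate each year: 2008 → 5246.6/0.990 = 5299.60; 2010 → 6911.2/1.000 = 6911.20.
So real GDP changed by 6911.20/5299.60 − 1 = 0.3041, i.e. 30.41%.

30.41%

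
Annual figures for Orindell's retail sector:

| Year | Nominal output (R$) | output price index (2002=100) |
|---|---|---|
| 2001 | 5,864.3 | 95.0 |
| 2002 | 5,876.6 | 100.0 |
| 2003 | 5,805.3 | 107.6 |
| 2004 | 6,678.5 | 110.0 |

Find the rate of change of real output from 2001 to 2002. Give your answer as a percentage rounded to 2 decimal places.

-4.80%

Real output 2001 = 5864.3/0.950 = 6172.95.
Real output 2002 = 5876.6/1.000 = 5876.60.
Change = 5876.60/6172.95 − 1 = -0.0480.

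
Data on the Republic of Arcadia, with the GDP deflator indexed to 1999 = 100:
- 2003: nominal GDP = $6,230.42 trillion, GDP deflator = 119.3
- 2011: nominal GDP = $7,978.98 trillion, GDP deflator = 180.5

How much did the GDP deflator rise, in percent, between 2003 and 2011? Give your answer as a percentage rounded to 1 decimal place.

Price-level change = 180.5 / 119.3 − 1 = 0.5130.

51.3%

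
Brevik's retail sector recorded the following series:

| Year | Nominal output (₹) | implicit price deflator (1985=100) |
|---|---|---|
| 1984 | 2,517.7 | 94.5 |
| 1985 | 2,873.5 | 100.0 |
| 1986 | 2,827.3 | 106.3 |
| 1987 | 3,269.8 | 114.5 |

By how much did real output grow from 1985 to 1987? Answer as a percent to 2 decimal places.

Real output 1985 = 2873.5/1.000 = 2873.50.
Real output 1987 = 3269.8/1.145 = 2855.72.
Change = 2855.72/2873.50 − 1 = -0.0062.

-0.62%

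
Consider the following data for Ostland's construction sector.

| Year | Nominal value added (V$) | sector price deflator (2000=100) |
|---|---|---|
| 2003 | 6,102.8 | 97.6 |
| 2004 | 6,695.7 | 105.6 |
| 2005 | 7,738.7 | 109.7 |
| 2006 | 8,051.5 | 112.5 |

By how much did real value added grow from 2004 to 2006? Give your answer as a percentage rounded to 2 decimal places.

12.87%

Real value added 2004 = 6695.7/1.056 = 6340.63.
Real value added 2006 = 8051.5/1.125 = 7156.89.
Change = 7156.89/6340.63 − 1 = 0.1287.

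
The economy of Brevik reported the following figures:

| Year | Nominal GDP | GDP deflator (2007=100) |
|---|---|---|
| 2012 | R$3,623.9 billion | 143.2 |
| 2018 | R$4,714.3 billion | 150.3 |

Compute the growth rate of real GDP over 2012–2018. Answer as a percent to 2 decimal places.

23.94%

Real GDP 2012 = 3623.9 / 1.432 = 2530.66.
Real GDP 2018 = 4714.3 / 1.503 = 3136.59.
Real growth = 3136.59 / 2530.66 − 1 = 0.2394.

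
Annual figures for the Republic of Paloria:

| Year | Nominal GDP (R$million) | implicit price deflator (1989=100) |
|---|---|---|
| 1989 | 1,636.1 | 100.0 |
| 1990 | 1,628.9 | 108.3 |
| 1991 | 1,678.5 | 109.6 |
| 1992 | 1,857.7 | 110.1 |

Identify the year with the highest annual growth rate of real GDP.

1992

1990: real = 1628.9/1.083 = 1504.06; growth vs 1989 (1636.10) = -8.07%.
1991: real = 1678.5/1.096 = 1531.48; growth vs 1990 (1504.06) = 1.82%.
1992: real = 1857.7/1.101 = 1687.28; growth vs 1991 (1531.48) = 10.17%.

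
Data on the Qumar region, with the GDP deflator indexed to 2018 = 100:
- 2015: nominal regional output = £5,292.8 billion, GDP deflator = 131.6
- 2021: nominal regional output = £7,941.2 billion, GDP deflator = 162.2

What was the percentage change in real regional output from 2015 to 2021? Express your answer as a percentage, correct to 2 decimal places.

Real regional output 2015 = 5292.8 / 1.316 = 4021.88.
Real regional output 2021 = 7941.2 / 1.622 = 4895.93.
Real growth = 4895.93 / 4021.88 − 1 = 0.2173.

21.73%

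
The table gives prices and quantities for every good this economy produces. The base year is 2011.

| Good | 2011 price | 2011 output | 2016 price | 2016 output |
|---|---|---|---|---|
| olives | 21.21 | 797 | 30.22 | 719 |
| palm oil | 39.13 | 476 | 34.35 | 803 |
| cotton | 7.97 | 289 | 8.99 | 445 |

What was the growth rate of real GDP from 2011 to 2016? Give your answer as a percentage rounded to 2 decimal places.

Real GDP 2011 = Nominal GDP 2011 = 21.21·797 + 39.13·476 + 7.97·289 = 37833.58.
Real GDP 2016 (at 2011 prices) = 21.21·719 + 39.13·803 + 7.97·445 = 50218.03.
Real growth = 50218.03/37833.58 − 1 = 0.3273.

32.73%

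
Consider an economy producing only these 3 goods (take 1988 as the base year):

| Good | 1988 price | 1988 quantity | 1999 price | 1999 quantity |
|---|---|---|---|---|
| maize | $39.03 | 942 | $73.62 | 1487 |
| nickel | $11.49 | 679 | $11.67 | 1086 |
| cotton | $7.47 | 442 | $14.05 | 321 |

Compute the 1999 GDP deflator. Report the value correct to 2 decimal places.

173.71

Nominal GDP 1999 = 73.62·1487 + 11.67·1086 + 14.05·321 = 126656.61.
Real GDP 1999 (at 1988 prices) = 39.03·1487 + 11.49·1086 + 7.47·321 = 72913.62.
Deflator = Nominal/Real × 100 = 126656.61/72913.62 × 100 = 173.708.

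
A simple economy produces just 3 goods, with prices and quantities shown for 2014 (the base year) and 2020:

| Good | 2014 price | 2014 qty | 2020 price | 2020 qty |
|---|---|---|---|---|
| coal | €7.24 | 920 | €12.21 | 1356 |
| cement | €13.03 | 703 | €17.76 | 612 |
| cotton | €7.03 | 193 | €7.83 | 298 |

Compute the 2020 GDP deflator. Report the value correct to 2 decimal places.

Nominal GDP 2020 = 12.21·1356 + 17.76·612 + 7.83·298 = 29759.22.
Real GDP 2020 (at 2014 prices) = 7.24·1356 + 13.03·612 + 7.03·298 = 19886.74.
Deflator = Nominal/Real × 100 = 29759.22/19886.74 × 100 = 149.644.

149.64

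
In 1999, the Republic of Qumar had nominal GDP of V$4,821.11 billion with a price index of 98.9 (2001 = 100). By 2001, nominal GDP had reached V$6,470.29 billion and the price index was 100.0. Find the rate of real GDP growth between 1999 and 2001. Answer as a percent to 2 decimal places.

32.73%

Real GDP 1999 = 4821.11 / 0.989 = 4874.73.
Real GDP 2001 = 6470.29 / 1.000 = 6470.29.
Real growth = 6470.29 / 4874.73 − 1 = 0.3273.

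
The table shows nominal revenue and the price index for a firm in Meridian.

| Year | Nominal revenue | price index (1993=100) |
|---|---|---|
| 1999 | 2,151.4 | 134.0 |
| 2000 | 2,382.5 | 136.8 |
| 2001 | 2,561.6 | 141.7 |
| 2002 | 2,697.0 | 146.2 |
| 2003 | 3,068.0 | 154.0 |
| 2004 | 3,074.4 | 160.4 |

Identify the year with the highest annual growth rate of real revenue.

2000: real = 2382.5/1.368 = 1741.59; growth vs 1999 (1605.52) = 8.48%.
2001: real = 2561.6/1.417 = 1807.76; growth vs 2000 (1741.59) = 3.80%.
2002: real = 2697.0/1.462 = 1844.73; growth vs 2001 (1807.76) = 2.05%.
2003: real = 3068.0/1.540 = 1992.21; growth vs 2002 (1844.73) = 7.99%.
2004: real = 3074.4/1.604 = 1916.71; growth vs 2003 (1992.21) = -3.79%.

2000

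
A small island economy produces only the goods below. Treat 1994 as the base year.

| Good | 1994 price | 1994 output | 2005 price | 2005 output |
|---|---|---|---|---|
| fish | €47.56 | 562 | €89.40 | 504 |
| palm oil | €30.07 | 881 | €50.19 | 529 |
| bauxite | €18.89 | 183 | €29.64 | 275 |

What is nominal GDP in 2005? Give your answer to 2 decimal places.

Nominal GDP 2005 = Σ (p_2005 × q_2005) = 89.40·504 + 50.19·529 + 29.64·275 = 79759.11.

€79759.11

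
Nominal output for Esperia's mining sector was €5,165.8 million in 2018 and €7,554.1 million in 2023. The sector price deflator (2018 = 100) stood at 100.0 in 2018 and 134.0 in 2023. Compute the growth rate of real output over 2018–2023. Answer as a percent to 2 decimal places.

Deflate each year: 2018 → 5165.8/1.000 = 5165.80; 2023 → 7554.1/1.340 = 5637.39.
So real output changed by 5637.39/5165.80 − 1 = 0.0913, i.e. 9.13%.

9.13%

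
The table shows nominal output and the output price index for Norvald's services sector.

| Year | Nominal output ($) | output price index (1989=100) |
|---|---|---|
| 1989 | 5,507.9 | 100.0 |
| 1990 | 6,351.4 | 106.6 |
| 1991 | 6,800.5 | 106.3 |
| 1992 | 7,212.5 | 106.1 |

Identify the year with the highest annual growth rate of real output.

1990: real = 6351.4/1.066 = 5958.16; growth vs 1989 (5507.90) = 8.17%.
1991: real = 6800.5/1.063 = 6397.46; growth vs 1990 (5958.16) = 7.37%.
1992: real = 7212.5/1.061 = 6797.83; growth vs 1991 (6397.46) = 6.26%.

1990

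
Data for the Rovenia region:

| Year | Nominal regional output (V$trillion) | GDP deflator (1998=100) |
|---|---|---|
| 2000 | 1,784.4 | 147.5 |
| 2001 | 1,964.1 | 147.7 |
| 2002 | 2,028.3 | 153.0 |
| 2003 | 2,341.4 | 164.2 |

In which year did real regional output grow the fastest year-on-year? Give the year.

2001

2001: real = 1964.1/1.477 = 1329.79; growth vs 2000 (1209.76) = 9.92%.
2002: real = 2028.3/1.530 = 1325.69; growth vs 2001 (1329.79) = -0.31%.
2003: real = 2341.4/1.642 = 1425.94; growth vs 2002 (1325.69) = 7.56%.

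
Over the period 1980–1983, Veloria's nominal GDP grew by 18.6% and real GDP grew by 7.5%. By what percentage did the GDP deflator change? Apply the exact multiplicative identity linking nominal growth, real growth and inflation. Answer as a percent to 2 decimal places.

(1 + g_nom) = (1 + g_real)(1 + π), so π = 1.1860 / 1.0750 − 1 = 0.10326.

10.33%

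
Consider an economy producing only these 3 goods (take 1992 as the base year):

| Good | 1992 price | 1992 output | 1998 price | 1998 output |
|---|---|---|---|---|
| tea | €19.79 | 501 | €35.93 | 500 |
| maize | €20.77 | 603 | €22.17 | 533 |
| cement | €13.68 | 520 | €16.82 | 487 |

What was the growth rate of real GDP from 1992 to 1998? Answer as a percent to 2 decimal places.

Real GDP 1992 = Nominal GDP 1992 = 19.79·501 + 20.77·603 + 13.68·520 = 29552.70.
Real GDP 1998 (at 1992 prices) = 19.79·500 + 20.77·533 + 13.68·487 = 27627.57.
Real growth = 27627.57/29552.70 − 1 = -0.0651.

-6.51%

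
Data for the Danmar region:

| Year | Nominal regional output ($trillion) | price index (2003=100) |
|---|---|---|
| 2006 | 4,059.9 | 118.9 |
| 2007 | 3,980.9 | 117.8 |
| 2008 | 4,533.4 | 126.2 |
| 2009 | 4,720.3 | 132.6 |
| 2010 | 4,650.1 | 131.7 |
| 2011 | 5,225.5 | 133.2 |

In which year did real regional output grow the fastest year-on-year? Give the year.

2011

2007: real = 3980.9/1.178 = 3379.37; growth vs 2006 (3414.55) = -1.03%.
2008: real = 4533.4/1.262 = 3592.23; growth vs 2007 (3379.37) = 6.30%.
2009: real = 4720.3/1.326 = 3559.80; growth vs 2008 (3592.23) = -0.90%.
2010: real = 4650.1/1.317 = 3530.83; growth vs 2009 (3559.80) = -0.81%.
2011: real = 5225.5/1.332 = 3923.05; growth vs 2010 (3530.83) = 11.11%.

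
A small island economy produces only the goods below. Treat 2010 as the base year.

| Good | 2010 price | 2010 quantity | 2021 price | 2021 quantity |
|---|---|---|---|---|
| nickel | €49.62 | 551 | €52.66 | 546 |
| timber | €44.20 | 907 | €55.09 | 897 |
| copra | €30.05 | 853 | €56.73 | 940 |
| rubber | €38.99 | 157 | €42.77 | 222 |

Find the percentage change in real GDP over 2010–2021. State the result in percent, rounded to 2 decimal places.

4.50%

Real GDP 2010 = Nominal GDP 2010 = 49.62·551 + 44.20·907 + 30.05·853 + 38.99·157 = 99184.10.
Real GDP 2021 (at 2010 prices) = 49.62·546 + 44.20·897 + 30.05·940 + 38.99·222 = 103642.70.
Real growth = 103642.70/99184.10 − 1 = 0.0450.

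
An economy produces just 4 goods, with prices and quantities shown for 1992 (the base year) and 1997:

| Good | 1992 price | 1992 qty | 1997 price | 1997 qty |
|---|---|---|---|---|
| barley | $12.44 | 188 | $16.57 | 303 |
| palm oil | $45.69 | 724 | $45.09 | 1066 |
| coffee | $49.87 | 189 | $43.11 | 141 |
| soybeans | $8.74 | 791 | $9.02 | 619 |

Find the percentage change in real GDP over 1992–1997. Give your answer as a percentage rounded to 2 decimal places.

Real GDP 1992 = Nominal GDP 1992 = 12.44·188 + 45.69·724 + 49.87·189 + 8.74·791 = 51757.05.
Real GDP 1997 (at 1992 prices) = 12.44·303 + 45.69·1066 + 49.87·141 + 8.74·619 = 64916.59.
Real growth = 64916.59/51757.05 − 1 = 0.2543.

25.43%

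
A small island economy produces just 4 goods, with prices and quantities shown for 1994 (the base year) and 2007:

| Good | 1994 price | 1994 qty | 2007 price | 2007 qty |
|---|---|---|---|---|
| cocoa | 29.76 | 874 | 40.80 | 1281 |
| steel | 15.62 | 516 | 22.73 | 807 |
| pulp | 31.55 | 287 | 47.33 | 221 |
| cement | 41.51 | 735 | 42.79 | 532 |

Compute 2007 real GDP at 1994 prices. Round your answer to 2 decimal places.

79783.77

Real GDP 2007 = Σ (p_1994 × q_2007) = 29.76·1281 + 15.62·807 + 31.55·221 + 41.51·532 = 79783.77.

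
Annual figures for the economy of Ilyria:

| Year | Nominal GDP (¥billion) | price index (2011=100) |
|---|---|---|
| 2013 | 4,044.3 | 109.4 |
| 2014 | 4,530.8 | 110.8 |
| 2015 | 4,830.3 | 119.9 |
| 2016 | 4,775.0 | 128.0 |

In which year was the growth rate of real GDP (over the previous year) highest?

2014

2014: real = 4530.8/1.108 = 4089.17; growth vs 2013 (3696.80) = 10.61%.
2015: real = 4830.3/1.199 = 4028.61; growth vs 2014 (4089.17) = -1.48%.
2016: real = 4775.0/1.280 = 3730.47; growth vs 2015 (4028.61) = -7.40%.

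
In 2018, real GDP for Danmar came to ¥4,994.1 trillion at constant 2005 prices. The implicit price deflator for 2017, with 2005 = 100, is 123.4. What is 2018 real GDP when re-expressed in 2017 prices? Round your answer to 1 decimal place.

¥6,162.7 trillion

Real GDP in 2017 prices = Real GDP in 2005 prices × (P_2017/P_2005) = 4994.1 × 1.234 = 6162.72.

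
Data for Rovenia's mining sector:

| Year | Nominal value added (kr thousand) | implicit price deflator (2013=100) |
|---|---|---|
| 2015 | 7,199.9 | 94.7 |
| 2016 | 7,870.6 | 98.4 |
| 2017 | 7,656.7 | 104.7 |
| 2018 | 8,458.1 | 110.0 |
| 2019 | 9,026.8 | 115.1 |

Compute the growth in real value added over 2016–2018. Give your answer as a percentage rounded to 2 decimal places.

-3.87%

Real value added 2016 = 7870.6/0.984 = 7998.58.
Real value added 2018 = 8458.1/1.100 = 7689.18.
Change = 7689.18/7998.58 − 1 = -0.0387.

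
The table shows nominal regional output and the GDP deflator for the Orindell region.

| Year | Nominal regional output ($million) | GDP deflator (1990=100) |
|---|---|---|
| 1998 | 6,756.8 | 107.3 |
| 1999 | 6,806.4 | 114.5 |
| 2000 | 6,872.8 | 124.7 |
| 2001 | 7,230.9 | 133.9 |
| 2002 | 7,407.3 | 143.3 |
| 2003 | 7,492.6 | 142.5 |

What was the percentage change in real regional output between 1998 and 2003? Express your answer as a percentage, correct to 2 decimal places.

-16.50%

Real regional output 1998 = 6756.8/1.073 = 6297.11.
Real regional output 2003 = 7492.6/1.425 = 5257.96.
Change = 5257.96/6297.11 − 1 = -0.1650.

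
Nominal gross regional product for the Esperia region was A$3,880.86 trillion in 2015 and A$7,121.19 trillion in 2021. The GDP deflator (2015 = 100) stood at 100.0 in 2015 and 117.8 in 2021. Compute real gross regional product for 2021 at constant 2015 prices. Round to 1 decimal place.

A$6,045.2 trillion

Real gross regional product = Nominal / (GDP deflator/100) = 7121.19 / 1.178 = 6045.15.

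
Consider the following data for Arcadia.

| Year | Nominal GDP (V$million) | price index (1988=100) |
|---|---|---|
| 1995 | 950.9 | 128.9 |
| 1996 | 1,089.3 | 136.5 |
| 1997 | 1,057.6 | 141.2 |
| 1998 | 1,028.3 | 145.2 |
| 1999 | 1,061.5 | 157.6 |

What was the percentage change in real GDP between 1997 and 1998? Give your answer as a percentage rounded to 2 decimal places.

Real GDP 1997 = 1057.6/1.412 = 749.01.
Real GDP 1998 = 1028.3/1.452 = 708.20.
Change = 708.20/749.01 − 1 = -0.0545.

-5.45%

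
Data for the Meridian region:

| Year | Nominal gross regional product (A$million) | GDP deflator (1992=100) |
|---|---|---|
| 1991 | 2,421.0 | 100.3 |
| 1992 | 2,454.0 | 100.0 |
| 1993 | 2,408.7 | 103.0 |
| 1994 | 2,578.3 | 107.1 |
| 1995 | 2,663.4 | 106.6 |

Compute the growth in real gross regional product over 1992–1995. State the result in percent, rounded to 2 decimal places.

1.81%

Real gross regional product 1992 = 2454.0/1.000 = 2454.00.
Real gross regional product 1995 = 2663.4/1.066 = 2498.50.
Change = 2498.50/2454.00 − 1 = 0.0181.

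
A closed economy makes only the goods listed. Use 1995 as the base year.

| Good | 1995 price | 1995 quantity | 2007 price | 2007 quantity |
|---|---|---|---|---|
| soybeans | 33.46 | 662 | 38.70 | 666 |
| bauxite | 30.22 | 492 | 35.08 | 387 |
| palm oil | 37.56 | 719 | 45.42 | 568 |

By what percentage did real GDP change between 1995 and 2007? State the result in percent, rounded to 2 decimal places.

Real GDP 1995 = Nominal GDP 1995 = 33.46·662 + 30.22·492 + 37.56·719 = 64024.40.
Real GDP 2007 (at 1995 prices) = 33.46·666 + 30.22·387 + 37.56·568 = 55313.58.
Real growth = 55313.58/64024.40 − 1 = -0.1361.

-13.61%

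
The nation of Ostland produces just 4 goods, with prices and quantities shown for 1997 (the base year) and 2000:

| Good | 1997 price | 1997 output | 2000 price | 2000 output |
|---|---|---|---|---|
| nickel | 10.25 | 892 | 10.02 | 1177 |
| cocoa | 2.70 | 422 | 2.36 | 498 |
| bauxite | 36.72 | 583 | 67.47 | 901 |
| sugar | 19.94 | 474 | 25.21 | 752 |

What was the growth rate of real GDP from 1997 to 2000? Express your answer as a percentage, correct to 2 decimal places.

Real GDP 1997 = Nominal GDP 1997 = 10.25·892 + 2.70·422 + 36.72·583 + 19.94·474 = 41141.72.
Real GDP 2000 (at 1997 prices) = 10.25·1177 + 2.70·498 + 36.72·901 + 19.94·752 = 61488.45.
Real growth = 61488.45/41141.72 − 1 = 0.4946.

49.46%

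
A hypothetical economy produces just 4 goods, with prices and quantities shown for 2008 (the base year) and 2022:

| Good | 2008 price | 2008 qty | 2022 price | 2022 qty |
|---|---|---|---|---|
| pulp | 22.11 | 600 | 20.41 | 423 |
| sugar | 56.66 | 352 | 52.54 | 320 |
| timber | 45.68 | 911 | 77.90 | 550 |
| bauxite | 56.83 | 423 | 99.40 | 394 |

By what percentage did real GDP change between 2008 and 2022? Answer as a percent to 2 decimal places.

Real GDP 2008 = Nominal GDP 2008 = 22.11·600 + 56.66·352 + 45.68·911 + 56.83·423 = 98863.89.
Real GDP 2022 (at 2008 prices) = 22.11·423 + 56.66·320 + 45.68·550 + 56.83·394 = 74998.75.
Real growth = 74998.75/98863.89 − 1 = -0.2414.

-24.14%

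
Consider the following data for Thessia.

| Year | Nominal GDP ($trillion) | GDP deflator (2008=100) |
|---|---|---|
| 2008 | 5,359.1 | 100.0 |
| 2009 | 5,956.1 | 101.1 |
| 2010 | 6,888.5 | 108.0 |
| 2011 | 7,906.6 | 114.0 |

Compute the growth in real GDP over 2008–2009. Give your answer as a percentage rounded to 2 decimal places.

9.93%

Real GDP 2008 = 5359.1/1.000 = 5359.10.
Real GDP 2009 = 5956.1/1.011 = 5891.30.
Change = 5891.30/5359.10 − 1 = 0.0993.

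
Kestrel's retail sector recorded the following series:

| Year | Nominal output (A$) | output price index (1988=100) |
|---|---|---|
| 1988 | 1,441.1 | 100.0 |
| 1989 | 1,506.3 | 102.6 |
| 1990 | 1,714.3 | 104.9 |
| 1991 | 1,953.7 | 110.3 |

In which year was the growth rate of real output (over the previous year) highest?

1990

1989: real = 1506.3/1.026 = 1468.13; growth vs 1988 (1441.10) = 1.88%.
1990: real = 1714.3/1.049 = 1634.22; growth vs 1989 (1468.13) = 11.31%.
1991: real = 1953.7/1.103 = 1771.26; growth vs 1990 (1634.22) = 8.39%.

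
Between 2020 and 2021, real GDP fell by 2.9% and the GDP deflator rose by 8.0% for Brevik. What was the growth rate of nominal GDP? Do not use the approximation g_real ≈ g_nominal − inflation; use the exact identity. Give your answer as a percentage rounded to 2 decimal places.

4.87%

(1 + g_nom) = (1 + g_real)(1 + π) = 0.9710 × 1.0800 = 1.04868.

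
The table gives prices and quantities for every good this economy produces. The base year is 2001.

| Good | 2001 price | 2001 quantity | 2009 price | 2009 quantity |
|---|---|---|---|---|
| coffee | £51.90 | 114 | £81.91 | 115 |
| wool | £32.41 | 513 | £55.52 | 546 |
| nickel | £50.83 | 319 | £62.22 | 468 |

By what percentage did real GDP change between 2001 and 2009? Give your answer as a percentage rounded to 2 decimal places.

22.43%

Real GDP 2001 = Nominal GDP 2001 = 51.90·114 + 32.41·513 + 50.83·319 = 38757.70.
Real GDP 2009 (at 2001 prices) = 51.90·115 + 32.41·546 + 50.83·468 = 47452.80.
Real growth = 47452.80/38757.70 − 1 = 0.2243.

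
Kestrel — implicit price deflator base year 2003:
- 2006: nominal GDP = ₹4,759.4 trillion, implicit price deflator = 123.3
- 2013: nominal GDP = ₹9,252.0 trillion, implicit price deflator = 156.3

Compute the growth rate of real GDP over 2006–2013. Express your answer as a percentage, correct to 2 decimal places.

53.35%

Real GDP 2006 = 4759.4 / 1.233 = 3860.02.
Real GDP 2013 = 9252.0 / 1.563 = 5919.39.
Real growth = 5919.39 / 3860.02 − 1 = 0.5335.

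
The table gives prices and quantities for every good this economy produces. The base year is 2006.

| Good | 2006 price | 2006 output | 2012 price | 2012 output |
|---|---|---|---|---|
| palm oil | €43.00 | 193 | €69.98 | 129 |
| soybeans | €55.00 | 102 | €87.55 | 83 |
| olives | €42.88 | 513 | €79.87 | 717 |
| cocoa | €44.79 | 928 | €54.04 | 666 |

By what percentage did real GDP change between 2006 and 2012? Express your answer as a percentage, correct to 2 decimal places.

Real GDP 2006 = Nominal GDP 2006 = 43.00·193 + 55.00·102 + 42.88·513 + 44.79·928 = 77471.56.
Real GDP 2012 (at 2006 prices) = 43.00·129 + 55.00·83 + 42.88·717 + 44.79·666 = 70687.10.
Real growth = 70687.10/77471.56 − 1 = -0.0876.

-8.76%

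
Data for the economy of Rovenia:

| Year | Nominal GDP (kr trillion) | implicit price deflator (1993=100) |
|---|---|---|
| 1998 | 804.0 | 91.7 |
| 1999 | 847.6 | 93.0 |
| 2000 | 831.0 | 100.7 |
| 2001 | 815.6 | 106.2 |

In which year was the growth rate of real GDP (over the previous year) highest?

1999

1999: real = 847.6/0.930 = 911.40; growth vs 1998 (876.77) = 3.95%.
2000: real = 831.0/1.007 = 825.22; growth vs 1999 (911.40) = -9.46%.
2001: real = 815.6/1.062 = 767.98; growth vs 2000 (825.22) = -6.94%.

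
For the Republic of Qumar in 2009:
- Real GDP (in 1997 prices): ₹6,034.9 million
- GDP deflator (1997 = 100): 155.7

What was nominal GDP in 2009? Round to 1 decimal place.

₹9,396.3 million

Nominal GDP = Real × (GDP deflator/100) = 6034.9 × 1.557 = 9396.34.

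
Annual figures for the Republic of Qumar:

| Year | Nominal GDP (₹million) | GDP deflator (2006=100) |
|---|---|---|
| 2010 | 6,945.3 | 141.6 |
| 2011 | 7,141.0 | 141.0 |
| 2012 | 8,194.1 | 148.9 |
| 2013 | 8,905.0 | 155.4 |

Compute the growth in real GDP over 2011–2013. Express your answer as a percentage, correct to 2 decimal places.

13.15%

Real GDP 2011 = 7141.0/1.410 = 5064.54.
Real GDP 2013 = 8905.0/1.554 = 5730.37.
Change = 5730.37/5064.54 − 1 = 0.1315.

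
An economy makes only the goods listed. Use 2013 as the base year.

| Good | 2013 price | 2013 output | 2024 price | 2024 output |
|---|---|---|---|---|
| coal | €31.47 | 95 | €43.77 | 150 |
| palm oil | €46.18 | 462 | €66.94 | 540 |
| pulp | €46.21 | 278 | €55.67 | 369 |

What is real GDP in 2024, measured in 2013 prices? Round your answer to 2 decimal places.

€46709.19

Real GDP 2024 = Σ (p_2013 × q_2024) = 31.47·150 + 46.18·540 + 46.21·369 = 46709.19.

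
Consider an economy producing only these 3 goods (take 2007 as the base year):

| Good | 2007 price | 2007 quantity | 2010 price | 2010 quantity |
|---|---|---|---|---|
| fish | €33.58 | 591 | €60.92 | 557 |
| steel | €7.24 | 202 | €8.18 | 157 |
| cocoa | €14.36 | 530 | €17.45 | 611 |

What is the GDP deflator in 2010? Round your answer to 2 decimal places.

160.33

Nominal GDP 2010 = 60.92·557 + 8.18·157 + 17.45·611 = 45878.65.
Real GDP 2010 (at 2007 prices) = 33.58·557 + 7.24·157 + 14.36·611 = 28614.70.
Deflator = Nominal/Real × 100 = 45878.65/28614.70 × 100 = 160.332.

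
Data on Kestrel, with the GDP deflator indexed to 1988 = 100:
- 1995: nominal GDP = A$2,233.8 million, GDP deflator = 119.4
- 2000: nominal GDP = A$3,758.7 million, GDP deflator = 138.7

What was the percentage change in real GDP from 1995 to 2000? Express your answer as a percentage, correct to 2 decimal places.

Deflate each year: 1995 → 2233.8/1.194 = 1870.85; 2000 → 3758.7/1.387 = 2709.95.
So real GDP changed by 2709.95/1870.85 − 1 = 0.4485, i.e. 44.85%.

44.85%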